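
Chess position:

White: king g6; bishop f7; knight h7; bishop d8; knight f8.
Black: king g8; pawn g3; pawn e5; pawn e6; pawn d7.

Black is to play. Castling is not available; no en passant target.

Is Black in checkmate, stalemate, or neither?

Black to move; black king on g8.
In check: yes, from the white bishop on f7.
King squares — f7: attacked by Kg6; g7: attacked by Kg6; h7: attacked by Kg6; f8: attacked by Nh7; h8: available.
Legal moves for Black: Kh8.
Black is in check but has 1 legal move → neither.

neither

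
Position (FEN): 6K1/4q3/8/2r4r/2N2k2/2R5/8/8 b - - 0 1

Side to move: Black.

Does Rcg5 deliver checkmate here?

yes

After Rcg5: white king on g8; in check: yes, from the black rook on g5.
King squares — f7: attacked by Qe7; g7: attacked by Rg5; h7: attacked by Rh5; f8: attacked by Qe7; h8: attacked by Rh5.
White has no legal moves → checkmate.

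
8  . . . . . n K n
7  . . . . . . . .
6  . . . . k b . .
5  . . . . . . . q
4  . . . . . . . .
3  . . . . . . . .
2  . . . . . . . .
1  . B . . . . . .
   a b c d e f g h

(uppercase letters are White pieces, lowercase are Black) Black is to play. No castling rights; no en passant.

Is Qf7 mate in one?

yes

After Qf7: white king on g8; in check: yes, from the black queen on f7.
King squares — f7: attacked by Ke6; g7: attacked by Bf6; h7: attacked by Qf7; f8: attacked by Qf7; h8: attacked by Bf6.
White has no legal moves → checkmate.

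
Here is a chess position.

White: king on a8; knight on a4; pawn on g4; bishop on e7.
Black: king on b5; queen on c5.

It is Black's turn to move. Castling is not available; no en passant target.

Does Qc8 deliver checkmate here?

no

After Qc8: white king on a8; in check: yes, from the black queen on c8.
White has 1 legal reply: Ka7.
In check but a legal move exists → not checkmate.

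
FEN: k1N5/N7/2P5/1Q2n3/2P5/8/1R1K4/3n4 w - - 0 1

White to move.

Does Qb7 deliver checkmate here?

yes

After Qb7: black king on a8; in check: yes, from the white queen on b7.
King squares — a7: attacked by Qb7; b7: attacked by Rb2; b8: attacked by Qb7.
Black has no legal moves → checkmate.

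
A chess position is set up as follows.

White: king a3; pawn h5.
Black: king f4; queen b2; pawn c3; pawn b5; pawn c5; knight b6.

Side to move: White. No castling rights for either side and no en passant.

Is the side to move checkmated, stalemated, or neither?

checkmate

White to move; white king on a3.
In check: yes, from the black queen on b2.
King squares — a2: attacked by Qb2; b2: attacked by Pc3; b3: attacked by Qb2; a4: attacked by Pb5; b4: attacked by Qb2.
Legal moves for White: none.
In check with no legal moves → checkmate.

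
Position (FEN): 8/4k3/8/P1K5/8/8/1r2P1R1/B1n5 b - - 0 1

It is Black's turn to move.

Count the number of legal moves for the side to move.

Black to move; king on e7.
In check: no.
Legal moves: Kf8, Ke8, Kd8, Kf7, Kd7, Kf6, Ke6, Rb8, Rb7, Rb6, Rb5+, Rb4, Rb3, Rxe2, Rd2, Rc2+, Ra2, Rb1, Nd3+, Nb3+, Nxe2, Na2.
Count: 22.

22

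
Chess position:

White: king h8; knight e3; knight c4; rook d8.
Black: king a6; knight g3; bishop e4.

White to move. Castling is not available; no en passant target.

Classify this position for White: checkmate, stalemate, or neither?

neither

White to move; white king on h8.
In check: no.
Legal moves for White include: Kg8, Kg7, Rg8, Rf8, Re8, Rc8, Rb8, Ra8+, Rd7, Rd6+, Rd5, Rd4, Rd3, Rd2, Rd1, Nd6, Nb6, Ne5, ... (list truncated; more exist).
White has legal moves and is not in check → neither.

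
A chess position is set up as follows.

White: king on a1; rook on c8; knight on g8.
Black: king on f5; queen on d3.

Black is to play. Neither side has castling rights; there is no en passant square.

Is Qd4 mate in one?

After Qd4: white king on a1; in check: yes, from the black queen on d4.
White has 3 legal replies: Ka2, Kb1, Rc3.
In check but a legal move exists → not checkmate.

no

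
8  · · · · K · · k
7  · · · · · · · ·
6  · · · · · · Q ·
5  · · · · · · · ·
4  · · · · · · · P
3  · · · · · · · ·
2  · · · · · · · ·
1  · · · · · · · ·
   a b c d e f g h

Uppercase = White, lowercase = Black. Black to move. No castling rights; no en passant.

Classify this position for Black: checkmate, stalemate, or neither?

Black to move; black king on h8.
In check: no.
King squares — g7: attacked by Qg6; h7: attacked by Qg6; g8: attacked by Qg6.
Legal moves for Black: none.
Not in check and no legal moves → stalemate.

stalemate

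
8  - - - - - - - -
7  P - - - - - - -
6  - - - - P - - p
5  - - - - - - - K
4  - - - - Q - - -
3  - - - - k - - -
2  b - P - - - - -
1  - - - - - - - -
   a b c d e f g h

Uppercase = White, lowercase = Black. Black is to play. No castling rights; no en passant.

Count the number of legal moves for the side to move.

Black to move; king on e3.
In check: yes, from the white queen on e4.
Legal moves: Kxe4, Kf2, Kd2.
Count: 3.

3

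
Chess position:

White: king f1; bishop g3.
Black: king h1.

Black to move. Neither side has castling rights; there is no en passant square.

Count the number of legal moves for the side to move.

Black to move; king on h1.
In check: no.
Legal moves: none.
Count: 0.

0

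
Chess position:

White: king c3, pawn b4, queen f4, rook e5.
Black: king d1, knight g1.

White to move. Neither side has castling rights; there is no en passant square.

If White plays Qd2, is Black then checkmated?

yes

After Qd2: black king on d1; in check: yes, from the white queen on d2.
King squares — c1: attacked by Qd2; e1: attacked by Qd2; c2: attacked by Qd2; d2: attacked by Kc3; e2: attacked by Qd2.
Black has no legal moves → checkmate.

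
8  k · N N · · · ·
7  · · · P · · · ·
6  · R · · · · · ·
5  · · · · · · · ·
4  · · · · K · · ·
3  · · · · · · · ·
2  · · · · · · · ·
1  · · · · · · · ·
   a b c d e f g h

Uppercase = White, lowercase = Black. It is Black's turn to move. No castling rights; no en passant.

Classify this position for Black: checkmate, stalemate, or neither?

stalemate

Black to move; black king on a8.
In check: no.
King squares — a7: attacked by Nc8; b7: attacked by Rb6; b8: attacked by Rb6.
Legal moves for Black: none.
Not in check and no legal moves → stalemate.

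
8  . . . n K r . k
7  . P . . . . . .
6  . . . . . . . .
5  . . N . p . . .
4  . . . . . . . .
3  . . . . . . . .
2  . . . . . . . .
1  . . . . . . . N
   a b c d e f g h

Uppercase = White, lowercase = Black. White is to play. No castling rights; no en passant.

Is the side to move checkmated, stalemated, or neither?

neither

White to move; white king on e8.
In check: yes, from the black rook on f8.
Legal moves for White: Kxf8, Ke7, Kd7.
White is in check but has 3 legal moves → neither.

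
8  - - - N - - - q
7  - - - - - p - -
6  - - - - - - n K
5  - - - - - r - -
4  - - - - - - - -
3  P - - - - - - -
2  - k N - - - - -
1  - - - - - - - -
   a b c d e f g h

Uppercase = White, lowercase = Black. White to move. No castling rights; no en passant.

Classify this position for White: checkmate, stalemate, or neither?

checkmate

White to move; white king on h6.
In check: yes, from the black queen on h8.
King squares — g5: attacked by Rf5; h5: attacked by Rf5; g6: attacked by Pf7; g7: attacked by Qh8; h7: attacked by Qh8.
Legal moves for White: none.
In check with no legal moves → checkmate.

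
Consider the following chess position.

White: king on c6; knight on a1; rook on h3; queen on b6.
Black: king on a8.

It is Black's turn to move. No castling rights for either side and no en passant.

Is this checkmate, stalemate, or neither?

stalemate

Black to move; black king on a8.
In check: no.
King squares — a7: attacked by Qb6; b7: attacked by Qb6; b8: attacked by Qb6.
Legal moves for Black: none.
Not in check and no legal moves → stalemate.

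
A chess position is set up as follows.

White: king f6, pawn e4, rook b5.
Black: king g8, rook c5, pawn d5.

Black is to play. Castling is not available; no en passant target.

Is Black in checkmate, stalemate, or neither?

neither

Black to move; black king on g8.
In check: no.
Legal moves for Black: Kh8, Kf8, Kh7, Rc8, Rc7, Rc6+, Rxb5, Rc4, Rc3, Rc2, Rc1, dxe4, d4.
Black has 13 legal moves and is not in check → neither.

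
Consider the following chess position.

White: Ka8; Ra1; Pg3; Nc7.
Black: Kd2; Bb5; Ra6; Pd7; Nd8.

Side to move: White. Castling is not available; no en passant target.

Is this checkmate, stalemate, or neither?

White to move; white king on a8.
In check: yes, from the black rook on a6.
Legal moves for White: Kb8, Nxa6, Rxa6.
White is in check but has 3 legal moves → neither.

neither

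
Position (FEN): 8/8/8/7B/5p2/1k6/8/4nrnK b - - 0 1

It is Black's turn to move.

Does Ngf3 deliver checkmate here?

yes

After Ngf3: white king on h1; in check: yes, from the black rook on f1.
King squares — g1: attacked by Rf1; g2: attacked by Ne1; h2: attacked by Nf3.
White has no legal moves → checkmate.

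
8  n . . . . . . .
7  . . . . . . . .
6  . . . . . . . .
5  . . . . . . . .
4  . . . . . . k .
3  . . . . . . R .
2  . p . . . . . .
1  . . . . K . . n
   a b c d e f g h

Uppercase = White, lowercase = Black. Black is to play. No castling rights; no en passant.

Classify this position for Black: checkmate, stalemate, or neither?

Black to move; black king on g4.
In check: yes, from the white rook on g3.
King squares — f3: attacked by Rg3; g3: available; h3: attacked by Rg3; f4: available; h4: available; f5: available; g5: attacked by Rg3; h5: available.
Legal moves for Black: Kh5, Kf5, Kh4, Kf4, Kxg3, Nxg3.
Black is in check but has 6 legal moves → neither.

neither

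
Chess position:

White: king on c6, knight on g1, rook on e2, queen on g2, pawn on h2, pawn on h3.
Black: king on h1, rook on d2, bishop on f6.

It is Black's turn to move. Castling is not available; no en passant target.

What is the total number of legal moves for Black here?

Black to move; king on h1.
In check: yes, from the white queen on g2.
Legal moves: none.
Count: 0.

0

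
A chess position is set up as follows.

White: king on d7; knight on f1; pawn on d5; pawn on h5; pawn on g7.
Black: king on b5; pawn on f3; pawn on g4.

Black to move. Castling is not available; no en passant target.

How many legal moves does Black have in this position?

9

Black to move; king on b5.
In check: no.
Legal moves: Kb6, Ka6, Kc5, Ka5, Kc4, Kb4, Ka4, g3, f2.
Count: 9.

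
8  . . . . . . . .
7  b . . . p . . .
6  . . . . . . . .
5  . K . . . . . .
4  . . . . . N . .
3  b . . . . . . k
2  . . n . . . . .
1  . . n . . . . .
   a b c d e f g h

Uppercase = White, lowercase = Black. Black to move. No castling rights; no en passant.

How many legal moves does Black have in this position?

4

Black to move; king on h3.
In check: yes, from the white knight on f4.
Legal moves: Kh4, Kg4, Kg3, Kh2.
Count: 4.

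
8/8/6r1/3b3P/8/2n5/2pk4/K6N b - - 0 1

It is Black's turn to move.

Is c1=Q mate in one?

yes

After c1=Q: white king on a1; in check: yes, from the black queen on c1.
King squares — b1: attacked by Qc1; a2: attacked by Nc3; b2: attacked by Qc1.
White has no legal moves → checkmate.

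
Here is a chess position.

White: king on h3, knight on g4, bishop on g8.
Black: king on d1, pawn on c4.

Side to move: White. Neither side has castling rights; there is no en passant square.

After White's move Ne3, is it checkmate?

After Ne3: black king on d1; in check: yes, from the white knight on e3.
Black has 4 legal replies: Ke2, Kd2, Ke1, Kc1.
In check but a legal move exists → not checkmate.

no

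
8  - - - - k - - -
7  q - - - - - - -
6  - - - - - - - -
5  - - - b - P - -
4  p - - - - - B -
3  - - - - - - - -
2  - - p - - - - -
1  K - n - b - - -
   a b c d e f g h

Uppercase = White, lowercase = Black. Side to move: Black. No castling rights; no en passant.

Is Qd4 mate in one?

yes

After Qd4: white king on a1; in check: yes, from the black queen on d4.
King squares — b1: attacked by Pc2; a2: attacked by Nc1; b2: attacked by Qd4.
White has no legal moves → checkmate.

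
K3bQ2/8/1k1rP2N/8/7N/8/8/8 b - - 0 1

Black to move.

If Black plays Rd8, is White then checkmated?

After Rd8: white king on a8; in check: yes, from the black rook on d8.
King squares — a7: attacked by Kb6; b7: attacked by Kb6; b8: attacked by Rd8.
White has no legal moves → checkmate.

yes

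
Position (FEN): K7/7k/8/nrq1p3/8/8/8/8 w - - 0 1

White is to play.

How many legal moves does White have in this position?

0

White to move; king on a8.
In check: no.
Legal moves: none.
Count: 0.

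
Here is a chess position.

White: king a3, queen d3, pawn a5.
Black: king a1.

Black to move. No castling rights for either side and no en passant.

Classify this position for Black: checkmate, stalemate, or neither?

stalemate

Black to move; black king on a1.
In check: no.
King squares — b1: attacked by Qd3; a2: attacked by Ka3; b2: attacked by Ka3.
Legal moves for Black: none.
Not in check and no legal moves → stalemate.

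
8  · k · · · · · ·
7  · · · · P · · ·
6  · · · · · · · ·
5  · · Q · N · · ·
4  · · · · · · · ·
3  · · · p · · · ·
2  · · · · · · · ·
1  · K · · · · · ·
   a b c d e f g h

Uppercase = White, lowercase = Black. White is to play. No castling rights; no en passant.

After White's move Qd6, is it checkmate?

After Qd6: black king on b8; in check: yes, from the white queen on d6.
Black has 4 legal replies: Kc8, Ka8, Kb7, Ka7.
In check but a legal move exists → not checkmate.

no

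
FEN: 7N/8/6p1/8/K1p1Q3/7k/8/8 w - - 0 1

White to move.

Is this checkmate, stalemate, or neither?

neither

White to move; white king on a4.
In check: no.
Legal moves for White include: Nf7, Nxg6, Qe8, Qa8, Qe7, Qb7, Qxg6, Qe6+, Qc6, Qf5+, Qe5, Qd5, Qh4+, Qg4+, Qf4, Qd4, Qxc4, Qf3+, ... (list truncated; more exist).
White has legal moves and is not in check → neither.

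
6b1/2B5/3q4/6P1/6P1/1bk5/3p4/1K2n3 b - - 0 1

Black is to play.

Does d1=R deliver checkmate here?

After d1=R: white king on b1; in check: yes, from the black rook on d1.
King squares — a1: attacked by Rd1; c1: attacked by Rd1; a2: attacked by Bb3; b2: attacked by Kc3; c2: attacked by Ne1.
White has no legal moves → checkmate.

yes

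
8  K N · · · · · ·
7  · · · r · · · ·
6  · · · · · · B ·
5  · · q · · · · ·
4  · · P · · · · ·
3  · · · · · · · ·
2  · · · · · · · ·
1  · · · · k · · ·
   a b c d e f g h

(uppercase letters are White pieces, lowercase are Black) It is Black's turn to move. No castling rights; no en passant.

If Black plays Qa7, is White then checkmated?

yes

After Qa7: white king on a8; in check: yes, from the black queen on a7.
King squares — a7: attacked by Rd7; b7: attacked by Qa7; b8: own knight.
White has no legal moves → checkmate.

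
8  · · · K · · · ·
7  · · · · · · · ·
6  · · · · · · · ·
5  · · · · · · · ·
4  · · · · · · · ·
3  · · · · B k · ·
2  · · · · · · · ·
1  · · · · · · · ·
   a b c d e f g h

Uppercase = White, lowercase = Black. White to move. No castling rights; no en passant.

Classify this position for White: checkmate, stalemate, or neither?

neither

White to move; white king on d8.
In check: no.
Legal moves for White: Ke8, Kc8, Ke7, Kd7, Kc7, Ba7, Bh6, Bb6, Bg5, Bc5, Bf4, Bd4, Bf2, Bd2, Bg1, Bc1.
White has 16 legal moves and is not in check → neither.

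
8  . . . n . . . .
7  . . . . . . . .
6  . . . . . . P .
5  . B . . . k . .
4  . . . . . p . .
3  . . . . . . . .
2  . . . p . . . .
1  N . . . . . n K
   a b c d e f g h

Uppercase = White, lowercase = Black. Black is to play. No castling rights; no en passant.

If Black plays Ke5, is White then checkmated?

no

After Ke5: white king on h1; in check: no.
White is not in check, so this cannot be checkmate.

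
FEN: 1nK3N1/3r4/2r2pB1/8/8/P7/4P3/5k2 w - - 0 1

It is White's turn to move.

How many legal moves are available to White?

1

White to move; king on c8.
In check: yes, from the black rook on c6.
Legal moves: Kxb8.
Count: 1.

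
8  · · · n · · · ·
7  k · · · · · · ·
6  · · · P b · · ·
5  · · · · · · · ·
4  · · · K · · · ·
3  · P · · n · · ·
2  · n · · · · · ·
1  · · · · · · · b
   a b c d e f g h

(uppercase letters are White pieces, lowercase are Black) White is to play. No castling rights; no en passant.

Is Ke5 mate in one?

After Ke5: black king on a7; in check: no.
Black is not in check, so this cannot be checkmate.

no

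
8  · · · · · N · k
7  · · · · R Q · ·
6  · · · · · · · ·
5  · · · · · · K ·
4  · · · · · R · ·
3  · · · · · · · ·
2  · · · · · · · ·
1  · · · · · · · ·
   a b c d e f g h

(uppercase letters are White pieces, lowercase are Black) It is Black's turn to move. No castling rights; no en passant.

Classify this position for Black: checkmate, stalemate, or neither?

stalemate

Black to move; black king on h8.
In check: no.
King squares — g7: attacked by Qf7; h7: attacked by Qf7; g8: attacked by Qf7.
Legal moves for Black: none.
Not in check and no legal moves → stalemate.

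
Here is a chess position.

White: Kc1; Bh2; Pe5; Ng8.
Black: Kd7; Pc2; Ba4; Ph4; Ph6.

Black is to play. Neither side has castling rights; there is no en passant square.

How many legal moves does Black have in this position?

11

Black to move; king on d7.
In check: no.
Legal moves: Ke8, Kd8, Kc8, Kc7, Ke6, Kc6, Bc6, Bb5, Bb3, h5, h3.
Count: 11.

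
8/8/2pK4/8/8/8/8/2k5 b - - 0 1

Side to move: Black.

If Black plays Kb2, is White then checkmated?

After Kb2: white king on d6; in check: no.
White is not in check, so this cannot be checkmate.

no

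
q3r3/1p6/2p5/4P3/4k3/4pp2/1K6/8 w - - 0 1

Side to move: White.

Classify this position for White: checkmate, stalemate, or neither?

White to move; white king on b2.
In check: no.
Legal moves for White: Kc3, Kb3, Kc2, Kc1, Kb1, e6.
White has 6 legal moves and is not in check → neither.

neither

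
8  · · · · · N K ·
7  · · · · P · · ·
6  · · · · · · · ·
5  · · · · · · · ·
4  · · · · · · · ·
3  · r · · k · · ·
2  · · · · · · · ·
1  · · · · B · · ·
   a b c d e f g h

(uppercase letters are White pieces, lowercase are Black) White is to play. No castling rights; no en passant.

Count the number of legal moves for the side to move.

White to move; king on g8.
In check: no.
Legal moves: Kh8, Kh7, Kg7, Kf7, Nh7, Nd7, Ng6, Ne6, Ba5, Bh4, Bb4, Bg3, Bc3, Bf2+, Bd2+, e8=Q+, e8=R+, e8=B, e8=N.
Count: 19.

19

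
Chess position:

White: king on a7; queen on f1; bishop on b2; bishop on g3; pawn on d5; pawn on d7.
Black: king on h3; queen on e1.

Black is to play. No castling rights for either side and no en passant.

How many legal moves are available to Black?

Black to move; king on h3.
In check: yes, from the white queen on f1.
Legal moves: Kg4, Kxg3, Qxf1.
Count: 3.

3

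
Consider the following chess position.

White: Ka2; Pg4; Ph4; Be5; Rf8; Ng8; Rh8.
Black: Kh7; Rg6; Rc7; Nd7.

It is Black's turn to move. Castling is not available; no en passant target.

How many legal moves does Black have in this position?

Black to move; king on h7.
In check: yes, from the white rook on h8.
Legal moves: none.
Count: 0.

0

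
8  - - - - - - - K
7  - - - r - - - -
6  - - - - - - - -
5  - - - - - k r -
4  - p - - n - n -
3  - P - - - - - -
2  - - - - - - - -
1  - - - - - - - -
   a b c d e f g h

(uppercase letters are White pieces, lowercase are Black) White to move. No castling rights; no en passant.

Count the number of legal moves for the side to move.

0

White to move; king on h8.
In check: no.
Legal moves: none.
Count: 0.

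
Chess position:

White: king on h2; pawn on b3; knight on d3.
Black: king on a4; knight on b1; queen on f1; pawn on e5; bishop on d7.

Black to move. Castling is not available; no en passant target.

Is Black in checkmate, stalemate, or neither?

Black to move; black king on a4.
In check: yes, from the white pawn on b3.
King squares — a3: available; b3: available; b4: attacked by Nd3; a5: available; b5: available.
Legal moves for Black: Kb5, Ka5, Kxb3, Ka3.
Black is in check but has 4 legal moves → neither.

neither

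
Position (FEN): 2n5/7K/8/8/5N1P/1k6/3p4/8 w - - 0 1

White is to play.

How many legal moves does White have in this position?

White to move; king on h7.
In check: no.
Legal moves: Kh8, Kg8, Kg7, Kh6, Kg6, Ng6, Ne6, Nh5, Nd5, Nh3, Nd3, Ng2, Ne2, h5.
Count: 14.

14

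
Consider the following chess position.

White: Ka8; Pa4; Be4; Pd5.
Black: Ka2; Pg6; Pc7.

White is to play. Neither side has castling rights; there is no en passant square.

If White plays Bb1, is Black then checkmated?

no

After Bb1: black king on a2; in check: yes, from the white bishop on b1.
Black has 5 legal replies: Kb3, Ka3, Kb2, Kxb1, Ka1.
In check but a legal move exists → not checkmate.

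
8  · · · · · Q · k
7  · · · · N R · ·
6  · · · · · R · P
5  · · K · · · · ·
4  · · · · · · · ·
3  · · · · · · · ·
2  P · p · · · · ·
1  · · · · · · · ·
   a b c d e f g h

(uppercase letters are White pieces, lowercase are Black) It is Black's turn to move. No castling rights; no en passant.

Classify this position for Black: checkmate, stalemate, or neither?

Black to move; black king on h8.
In check: yes, from the white queen on f8.
King squares — g7: attacked by Ph6; h7: attacked by Rf7; g8: attacked by Ne7.
Legal moves for Black: none.
In check with no legal moves → checkmate.

checkmate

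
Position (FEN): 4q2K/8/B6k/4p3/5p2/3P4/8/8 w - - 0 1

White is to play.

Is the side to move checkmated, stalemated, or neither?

White to move; white king on h8.
In check: yes, from the black queen on e8.
King squares — g7: attacked by Kh6; h7: attacked by Kh6; g8: attacked by Qe8.
Legal moves for White: none.
In check with no legal moves → checkmate.

checkmate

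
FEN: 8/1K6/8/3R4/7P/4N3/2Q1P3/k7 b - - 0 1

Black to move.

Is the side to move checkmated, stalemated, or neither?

Black to move; black king on a1.
In check: no.
King squares — b1: attacked by Qc2; a2: attacked by Qc2; b2: attacked by Qc2.
Legal moves for Black: none.
Not in check and no legal moves → stalemate.

stalemate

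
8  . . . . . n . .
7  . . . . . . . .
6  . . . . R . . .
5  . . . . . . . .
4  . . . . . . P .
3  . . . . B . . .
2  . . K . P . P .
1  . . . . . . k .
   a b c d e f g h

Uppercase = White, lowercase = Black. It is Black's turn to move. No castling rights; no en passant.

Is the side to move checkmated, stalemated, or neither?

Black to move; black king on g1.
In check: yes, from the white bishop on e3.
King squares — f1: available; h1: available; f2: attacked by Be3; g2: available; h2: available.
Legal moves for Black: Kh2, Kxg2, Kh1, Kf1.
Black is in check but has 4 legal moves → neither.

neither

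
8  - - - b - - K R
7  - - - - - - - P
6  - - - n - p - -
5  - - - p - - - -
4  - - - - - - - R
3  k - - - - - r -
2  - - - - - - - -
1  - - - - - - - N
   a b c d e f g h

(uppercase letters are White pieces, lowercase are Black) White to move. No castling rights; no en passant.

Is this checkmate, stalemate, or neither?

neither

White to move; white king on g8.
In check: yes, from the black rook on g3.
Legal moves for White: Kf8, Rg4, Nxg3.
White is in check but has 3 legal moves → neither.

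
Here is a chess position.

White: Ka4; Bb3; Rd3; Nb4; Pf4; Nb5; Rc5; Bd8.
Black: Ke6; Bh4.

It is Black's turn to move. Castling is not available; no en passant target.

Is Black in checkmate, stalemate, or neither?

Black to move; black king on e6.
In check: yes, from the white bishop on b3.
King squares — d5: attacked by Bb3; e5: attacked by Pf4; f5: attacked by Rc5; d6: attacked by Rd3; f6: attacked by Bd8; d7: attacked by Rd3; e7: attacked by Bd8; f7: attacked by Bb3.
Legal moves for Black: none.
In check with no legal moves → checkmate.

checkmate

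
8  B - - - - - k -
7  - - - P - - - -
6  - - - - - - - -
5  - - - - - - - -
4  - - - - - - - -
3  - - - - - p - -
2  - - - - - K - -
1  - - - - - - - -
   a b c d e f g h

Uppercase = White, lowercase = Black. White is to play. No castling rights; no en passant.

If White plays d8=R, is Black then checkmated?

no

After d8=R: black king on g8; in check: yes, from the white rook on d8.
Black has 3 legal replies: Kh7, Kg7, Kf7.
In check but a legal move exists → not checkmate.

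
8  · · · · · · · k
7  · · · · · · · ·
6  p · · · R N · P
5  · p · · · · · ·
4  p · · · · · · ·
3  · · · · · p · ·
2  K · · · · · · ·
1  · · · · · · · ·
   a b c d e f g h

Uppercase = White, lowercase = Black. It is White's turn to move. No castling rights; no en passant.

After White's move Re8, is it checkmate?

yes

After Re8: black king on h8; in check: yes, from the white rook on e8.
King squares — g7: attacked by Ph6; h7: attacked by Nf6; g8: attacked by Nf6.
Black has no legal moves → checkmate.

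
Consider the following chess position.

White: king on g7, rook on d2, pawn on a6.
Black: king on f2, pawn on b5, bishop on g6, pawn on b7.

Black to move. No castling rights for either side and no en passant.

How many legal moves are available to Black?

Black to move; king on f2.
In check: yes, from the white rook on d2.
Legal moves: Kg3, Kf3, Ke3, Kg1, Kf1, Ke1.
Count: 6.

6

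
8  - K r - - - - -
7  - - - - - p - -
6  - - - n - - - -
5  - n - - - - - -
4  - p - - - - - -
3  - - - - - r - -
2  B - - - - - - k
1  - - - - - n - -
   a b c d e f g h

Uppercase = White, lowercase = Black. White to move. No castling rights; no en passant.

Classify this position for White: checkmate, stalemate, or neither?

White to move; white king on b8.
In check: yes, from the black rook on c8.
King squares — a7: attacked by Nb5; b7: attacked by Nd6; c7: attacked by Nb5; a8: attacked by Rc8; c8: attacked by Nd6.
Legal moves for White: none.
In check with no legal moves → checkmate.

checkmate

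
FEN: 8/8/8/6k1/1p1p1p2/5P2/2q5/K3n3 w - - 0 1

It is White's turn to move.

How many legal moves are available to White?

White to move; king on a1.
In check: no.
Legal moves: none.
Count: 0.

0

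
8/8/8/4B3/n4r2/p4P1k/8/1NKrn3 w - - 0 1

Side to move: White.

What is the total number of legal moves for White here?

White to move; king on c1.
In check: yes, from the black rook on d1.
Legal moves: Kxd1.
Count: 1.

1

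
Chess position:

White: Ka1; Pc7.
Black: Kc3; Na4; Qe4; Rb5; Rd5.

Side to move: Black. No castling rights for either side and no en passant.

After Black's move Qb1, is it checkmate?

After Qb1: white king on a1; in check: yes, from the black queen on b1.
King squares — b1: attacked by Rb5; a2: attacked by Qb1; b2: attacked by Qb1.
White has no legal moves → checkmate.

yes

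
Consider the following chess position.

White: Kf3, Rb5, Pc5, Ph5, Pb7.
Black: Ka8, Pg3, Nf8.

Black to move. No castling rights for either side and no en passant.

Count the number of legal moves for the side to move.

2

Black to move; king on a8.
In check: yes, from the white pawn on b7.
Legal moves: Kb8, Ka7.
Count: 2.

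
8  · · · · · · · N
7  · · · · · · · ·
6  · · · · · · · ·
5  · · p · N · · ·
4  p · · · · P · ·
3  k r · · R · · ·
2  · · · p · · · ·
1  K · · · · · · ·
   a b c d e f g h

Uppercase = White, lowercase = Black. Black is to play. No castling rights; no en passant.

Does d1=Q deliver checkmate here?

yes

After d1=Q: white king on a1; in check: yes, from the black queen on d1.
King squares — b1: attacked by Qd1; a2: attacked by Ka3; b2: attacked by Ka3.
White has no legal moves → checkmate.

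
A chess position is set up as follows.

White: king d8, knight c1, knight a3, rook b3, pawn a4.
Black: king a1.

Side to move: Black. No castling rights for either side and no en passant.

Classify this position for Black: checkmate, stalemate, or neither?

stalemate

Black to move; black king on a1.
In check: no.
King squares — b1: attacked by Na3; a2: attacked by Nc1; b2: attacked by Rb3.
Legal moves for Black: none.
Not in check and no legal moves → stalemate.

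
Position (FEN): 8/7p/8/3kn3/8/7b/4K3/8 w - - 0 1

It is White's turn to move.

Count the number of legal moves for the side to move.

White to move; king on e2.
In check: no.
Legal moves: Ke3, Kf2, Kd2, Ke1, Kd1.
Count: 5.

5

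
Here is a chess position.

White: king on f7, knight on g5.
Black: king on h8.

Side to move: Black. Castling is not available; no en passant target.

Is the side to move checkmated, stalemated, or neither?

stalemate

Black to move; black king on h8.
In check: no.
King squares — g7: attacked by Kf7; h7: attacked by Ng5; g8: attacked by Kf7.
Legal moves for Black: none.
Not in check and no legal moves → stalemate.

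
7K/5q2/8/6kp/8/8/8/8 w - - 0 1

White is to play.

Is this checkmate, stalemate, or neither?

White to move; white king on h8.
In check: no.
King squares — g7: attacked by Qf7; h7: attacked by Qf7; g8: attacked by Qf7.
Legal moves for White: none.
Not in check and no legal moves → stalemate.

stalemate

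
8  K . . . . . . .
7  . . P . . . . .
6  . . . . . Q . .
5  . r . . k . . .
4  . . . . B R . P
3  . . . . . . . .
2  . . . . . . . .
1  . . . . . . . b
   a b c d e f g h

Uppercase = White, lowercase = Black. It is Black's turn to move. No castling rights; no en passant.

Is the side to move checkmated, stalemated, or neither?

checkmate

Black to move; black king on e5.
In check: yes, from the white queen on f6.
King squares — d4: attacked by Qf6; e4: attacked by Rf4; f4: attacked by Qf6; d5: attacked by Be4; f5: attacked by Be4; d6: attacked by Qf6; e6: attacked by Qf6; f6: attacked by Rf4.
Legal moves for Black: none.
In check with no legal moves → checkmate.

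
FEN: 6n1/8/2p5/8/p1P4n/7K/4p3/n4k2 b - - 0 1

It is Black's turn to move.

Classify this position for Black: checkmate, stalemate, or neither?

Black to move; black king on f1.
In check: no.
Legal moves for Black: Ne7, Nh6, Nf6, Ng6, Nf5, Nf3, Ng2, Kf2, Kg1, Ke1, Nb3, Nc2, c5, a3, e1=Q, e1=R, e1=B, e1=N.
Black has 18 legal moves and is not in check → neither.

neither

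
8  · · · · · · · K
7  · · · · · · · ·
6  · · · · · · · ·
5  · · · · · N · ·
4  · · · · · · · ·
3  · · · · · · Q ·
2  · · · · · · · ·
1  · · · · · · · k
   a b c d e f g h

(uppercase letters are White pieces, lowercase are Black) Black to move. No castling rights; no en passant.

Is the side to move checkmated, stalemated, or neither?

stalemate

Black to move; black king on h1.
In check: no.
King squares — g1: attacked by Qg3; g2: attacked by Qg3; h2: attacked by Qg3.
Legal moves for Black: none.
Not in check and no legal moves → stalemate.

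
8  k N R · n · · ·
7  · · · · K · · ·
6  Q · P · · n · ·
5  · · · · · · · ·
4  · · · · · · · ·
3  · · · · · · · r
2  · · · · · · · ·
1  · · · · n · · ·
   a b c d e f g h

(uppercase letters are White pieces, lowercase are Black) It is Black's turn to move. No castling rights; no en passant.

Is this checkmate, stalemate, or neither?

Black to move; black king on a8.
In check: yes, from the white queen on a6.
King squares — a7: attacked by Qa6; b7: attacked by Qa6; b8: attacked by Rc8.
Legal moves for Black: none.
In check with no legal moves → checkmate.

checkmate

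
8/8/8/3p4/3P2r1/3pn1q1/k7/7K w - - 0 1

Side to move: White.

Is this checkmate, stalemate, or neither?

stalemate

White to move; white king on h1.
In check: no.
King squares — g1: attacked by Qg3; g2: attacked by Ne3; h2: attacked by Qg3.
Legal moves for White: none.
Not in check and no legal moves → stalemate.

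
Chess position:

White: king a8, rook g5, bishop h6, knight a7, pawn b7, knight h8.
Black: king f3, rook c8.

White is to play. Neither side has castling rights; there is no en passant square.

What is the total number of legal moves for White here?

9

White to move; king on a8.
In check: yes, from the black rook on c8.
Legal moves: Nxc8, bxc8=Q, bxc8=R, bxc8=B, bxc8=N, b8=Q, b8=R, b8=B, b8=N.
Count: 9.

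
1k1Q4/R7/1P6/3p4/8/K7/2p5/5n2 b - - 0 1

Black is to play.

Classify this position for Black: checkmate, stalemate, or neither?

checkmate

Black to move; black king on b8.
In check: yes, from the white queen on d8.
King squares — a7: attacked by Pb6; b7: attacked by Ra7; c7: attacked by Pb6; a8: attacked by Ra7; c8: attacked by Qd8.
Legal moves for Black: none.
In check with no legal moves → checkmate.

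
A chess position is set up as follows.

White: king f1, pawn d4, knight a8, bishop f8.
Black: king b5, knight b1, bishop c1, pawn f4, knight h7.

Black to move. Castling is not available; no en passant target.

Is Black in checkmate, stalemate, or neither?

neither

Black to move; black king on b5.
In check: no.
Legal moves for Black: Nxf8, Nf6, Ng5, Kc6, Ka6, Ka5, Kc4, Ka4, Be3, Ba3, Bd2, Bb2, Nc3, Na3, Nd2+, f3.
Black has 16 legal moves and is not in check → neither.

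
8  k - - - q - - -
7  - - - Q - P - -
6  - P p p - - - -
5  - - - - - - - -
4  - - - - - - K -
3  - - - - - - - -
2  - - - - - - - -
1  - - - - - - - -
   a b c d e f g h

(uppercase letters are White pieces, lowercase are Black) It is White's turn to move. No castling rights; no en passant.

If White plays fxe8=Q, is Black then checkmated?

yes

After fxe8=Q: black king on a8; in check: yes, from the white queen on e8.
King squares — a7: attacked by Pb6; b7: attacked by Qd7; b8: attacked by Qe8.
Black has no legal moves → checkmate.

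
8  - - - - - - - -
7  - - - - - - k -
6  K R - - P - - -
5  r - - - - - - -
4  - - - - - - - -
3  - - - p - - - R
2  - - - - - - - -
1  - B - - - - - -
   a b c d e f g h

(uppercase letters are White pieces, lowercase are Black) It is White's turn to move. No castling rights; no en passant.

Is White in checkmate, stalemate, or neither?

White to move; white king on a6.
In check: yes, from the black rook on a5.
King squares — a5: available; b5: attacked by Ra5; b6: own rook; a7: attacked by Ra5; b7: available.
Legal moves for White: Kb7, Kxa5.
White is in check but has 2 legal moves → neither.

neither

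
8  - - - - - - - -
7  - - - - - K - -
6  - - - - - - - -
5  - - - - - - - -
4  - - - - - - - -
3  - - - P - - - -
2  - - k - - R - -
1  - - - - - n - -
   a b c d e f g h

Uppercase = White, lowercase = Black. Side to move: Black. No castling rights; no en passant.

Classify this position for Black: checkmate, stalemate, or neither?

neither

Black to move; black king on c2.
In check: yes, from the white rook on f2.
Legal moves for Black: Kxd3, Kc3, Kb3, Kd1, Kc1, Kb1, Nd2.
Black is in check but has 7 legal moves → neither.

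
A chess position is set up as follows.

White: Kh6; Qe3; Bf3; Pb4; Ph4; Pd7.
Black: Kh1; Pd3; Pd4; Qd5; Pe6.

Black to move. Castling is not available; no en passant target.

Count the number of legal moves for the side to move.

Black to move; king on h1.
In check: yes, from the white bishop on f3.
Legal moves: Kh2, Qxf3.
Count: 2.

2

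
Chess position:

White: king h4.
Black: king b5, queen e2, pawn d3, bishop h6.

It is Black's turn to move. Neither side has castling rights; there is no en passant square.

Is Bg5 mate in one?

no

After Bg5: white king on h4; in check: yes, from the black bishop on g5.
White has 3 legal replies: Kxg5, Kh3, Kg3.
In check but a legal move exists → not checkmate.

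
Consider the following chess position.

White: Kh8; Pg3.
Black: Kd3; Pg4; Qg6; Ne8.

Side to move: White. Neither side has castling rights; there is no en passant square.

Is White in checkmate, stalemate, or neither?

White to move; white king on h8.
In check: no.
King squares — g7: attacked by Qg6; h7: attacked by Qg6; g8: attacked by Qg6.
Legal moves for White: none.
Not in check and no legal moves → stalemate.

stalemate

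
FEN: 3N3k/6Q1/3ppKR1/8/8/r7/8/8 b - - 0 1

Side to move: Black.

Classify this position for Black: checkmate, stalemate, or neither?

checkmate

Black to move; black king on h8.
In check: yes, from the white queen on g7.
King squares — g7: attacked by Kf6; h7: attacked by Qg7; g8: attacked by Qg7.
Legal moves for Black: none.
In check with no legal moves → checkmate.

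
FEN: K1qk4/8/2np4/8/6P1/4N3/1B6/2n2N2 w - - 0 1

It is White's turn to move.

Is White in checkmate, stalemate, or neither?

checkmate

White to move; white king on a8.
In check: yes, from the black queen on c8.
King squares — a7: attacked by Nc6; b7: attacked by Qc8; b8: attacked by Nc6.
Legal moves for White: none.
In check with no legal moves → checkmate.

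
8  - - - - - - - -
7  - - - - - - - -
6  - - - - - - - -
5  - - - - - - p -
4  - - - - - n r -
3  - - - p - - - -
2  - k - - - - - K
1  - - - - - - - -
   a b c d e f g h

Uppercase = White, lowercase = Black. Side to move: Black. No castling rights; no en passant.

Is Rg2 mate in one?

After Rg2: white king on h2; in check: yes, from the black rook on g2.
White has 1 legal reply: Kh1.
In check but a legal move exists → not checkmate.

no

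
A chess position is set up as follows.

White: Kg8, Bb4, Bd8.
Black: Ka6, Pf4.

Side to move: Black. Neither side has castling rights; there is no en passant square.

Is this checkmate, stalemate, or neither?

neither

Black to move; black king on a6.
In check: no.
Legal moves for Black: Kb7, Ka7, Kb5, f3.
Black has 4 legal moves and is not in check → neither.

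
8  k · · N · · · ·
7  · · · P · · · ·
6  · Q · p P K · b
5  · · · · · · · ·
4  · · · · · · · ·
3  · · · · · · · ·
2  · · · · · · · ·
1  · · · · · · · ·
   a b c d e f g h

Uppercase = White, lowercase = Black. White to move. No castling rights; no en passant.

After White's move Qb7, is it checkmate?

yes

After Qb7: black king on a8; in check: yes, from the white queen on b7.
King squares — a7: attacked by Qb7; b7: attacked by Nd8; b8: attacked by Qb7.
Black has no legal moves → checkmate.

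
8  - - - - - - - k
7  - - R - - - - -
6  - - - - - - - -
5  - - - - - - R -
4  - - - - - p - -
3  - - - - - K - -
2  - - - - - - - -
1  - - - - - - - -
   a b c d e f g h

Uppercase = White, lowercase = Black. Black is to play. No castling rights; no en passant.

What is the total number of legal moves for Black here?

Black to move; king on h8.
In check: no.
Legal moves: none.
Count: 0.

0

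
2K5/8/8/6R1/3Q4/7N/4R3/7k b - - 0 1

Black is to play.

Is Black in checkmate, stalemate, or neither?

stalemate

Black to move; black king on h1.
In check: no.
King squares — g1: attacked by Nh3; g2: attacked by Re2; h2: attacked by Re2.
Legal moves for Black: none.
Not in check and no legal moves → stalemate.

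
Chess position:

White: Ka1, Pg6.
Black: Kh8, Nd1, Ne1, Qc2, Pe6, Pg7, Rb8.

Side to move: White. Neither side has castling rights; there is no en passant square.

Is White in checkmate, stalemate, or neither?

White to move; white king on a1.
In check: no.
King squares — b1: attacked by Qc2; a2: attacked by Qc2; b2: attacked by Nd1.
Legal moves for White: none.
Not in check and no legal moves → stalemate.

stalemate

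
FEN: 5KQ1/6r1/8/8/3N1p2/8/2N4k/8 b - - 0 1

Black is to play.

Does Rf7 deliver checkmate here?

no

After Rf7: white king on f8; in check: yes, from the black rook on f7.
White has 3 legal replies: Ke8, Kxf7, Qxf7.
In check but a legal move exists → not checkmate.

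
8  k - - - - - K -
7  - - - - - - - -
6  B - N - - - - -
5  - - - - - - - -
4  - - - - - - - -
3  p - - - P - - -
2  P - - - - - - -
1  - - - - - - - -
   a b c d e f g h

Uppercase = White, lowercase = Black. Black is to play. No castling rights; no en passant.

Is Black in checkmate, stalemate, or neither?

stalemate

Black to move; black king on a8.
In check: no.
King squares — a7: attacked by Nc6; b7: attacked by Ba6; b8: attacked by Nc6.
Legal moves for Black: none.
Not in check and no legal moves → stalemate.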